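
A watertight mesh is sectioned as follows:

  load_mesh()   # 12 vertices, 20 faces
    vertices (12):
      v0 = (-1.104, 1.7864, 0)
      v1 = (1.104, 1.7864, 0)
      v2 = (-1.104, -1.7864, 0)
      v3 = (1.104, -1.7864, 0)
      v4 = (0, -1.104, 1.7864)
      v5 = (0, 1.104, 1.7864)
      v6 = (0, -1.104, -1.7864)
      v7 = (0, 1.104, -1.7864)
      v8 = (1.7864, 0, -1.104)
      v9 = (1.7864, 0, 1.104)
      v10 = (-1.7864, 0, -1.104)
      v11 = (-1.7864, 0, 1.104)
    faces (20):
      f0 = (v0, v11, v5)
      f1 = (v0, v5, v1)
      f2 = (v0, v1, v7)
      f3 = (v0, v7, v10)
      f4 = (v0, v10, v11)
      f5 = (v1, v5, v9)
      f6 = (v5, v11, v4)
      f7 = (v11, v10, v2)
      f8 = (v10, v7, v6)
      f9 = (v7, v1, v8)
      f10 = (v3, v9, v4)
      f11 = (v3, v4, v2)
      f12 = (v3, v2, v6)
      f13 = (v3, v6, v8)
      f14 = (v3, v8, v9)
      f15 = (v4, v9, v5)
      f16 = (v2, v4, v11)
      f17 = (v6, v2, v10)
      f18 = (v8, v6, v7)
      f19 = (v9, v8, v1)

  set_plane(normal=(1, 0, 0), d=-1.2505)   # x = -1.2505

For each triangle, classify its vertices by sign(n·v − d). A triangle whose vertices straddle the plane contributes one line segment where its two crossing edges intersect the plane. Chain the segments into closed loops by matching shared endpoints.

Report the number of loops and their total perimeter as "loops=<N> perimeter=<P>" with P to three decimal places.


loops=1 perimeter=8.335

Straddling triangles (8 of 20):
  (v0,v11,v5) [+-+] → (-1.2505, 1.40289, 0.237011)–(-1.2505, 0.331188, 1.30871)  len=1.5156
  (v0,v7,v10) [++-] → (-1.2505, 0.331188, -1.30871)–(-1.2505, 1.40289, -0.237011)  len=1.5156
  (v0,v10,v11) [+--] → (-1.2505, 1.40289, -0.237011)–(-1.2505, 1.40289, 0.237011)  len=0.4740
  (v5,v11,v4) [+-+] → (-1.2505, 0.331188, 1.30871)–(-1.2505, -0.331188, 1.30871)  len=0.6624
  (v11,v10,v2) [--+] → (-1.2505, -1.40289, -0.237011)–(-1.2505, -1.40289, 0.237011)  len=0.4740
  (v10,v7,v6) [-++] → (-1.2505, 0.331188, -1.30871)–(-1.2505, -0.331188, -1.30871)  len=0.6624
  (v2,v4,v11) [++-] → (-1.2505, -0.331188, 1.30871)–(-1.2505, -1.40289, 0.237011)  len=1.5156
  (v6,v2,v10) [++-] → (-1.2505, -1.40289, -0.237011)–(-1.2505, -0.331188, -1.30871)  len=1.5156

Chained into 1 loop(s):
  loop 1: 8 segments, perimeter = 8.3353
Total perimeter = 8.335


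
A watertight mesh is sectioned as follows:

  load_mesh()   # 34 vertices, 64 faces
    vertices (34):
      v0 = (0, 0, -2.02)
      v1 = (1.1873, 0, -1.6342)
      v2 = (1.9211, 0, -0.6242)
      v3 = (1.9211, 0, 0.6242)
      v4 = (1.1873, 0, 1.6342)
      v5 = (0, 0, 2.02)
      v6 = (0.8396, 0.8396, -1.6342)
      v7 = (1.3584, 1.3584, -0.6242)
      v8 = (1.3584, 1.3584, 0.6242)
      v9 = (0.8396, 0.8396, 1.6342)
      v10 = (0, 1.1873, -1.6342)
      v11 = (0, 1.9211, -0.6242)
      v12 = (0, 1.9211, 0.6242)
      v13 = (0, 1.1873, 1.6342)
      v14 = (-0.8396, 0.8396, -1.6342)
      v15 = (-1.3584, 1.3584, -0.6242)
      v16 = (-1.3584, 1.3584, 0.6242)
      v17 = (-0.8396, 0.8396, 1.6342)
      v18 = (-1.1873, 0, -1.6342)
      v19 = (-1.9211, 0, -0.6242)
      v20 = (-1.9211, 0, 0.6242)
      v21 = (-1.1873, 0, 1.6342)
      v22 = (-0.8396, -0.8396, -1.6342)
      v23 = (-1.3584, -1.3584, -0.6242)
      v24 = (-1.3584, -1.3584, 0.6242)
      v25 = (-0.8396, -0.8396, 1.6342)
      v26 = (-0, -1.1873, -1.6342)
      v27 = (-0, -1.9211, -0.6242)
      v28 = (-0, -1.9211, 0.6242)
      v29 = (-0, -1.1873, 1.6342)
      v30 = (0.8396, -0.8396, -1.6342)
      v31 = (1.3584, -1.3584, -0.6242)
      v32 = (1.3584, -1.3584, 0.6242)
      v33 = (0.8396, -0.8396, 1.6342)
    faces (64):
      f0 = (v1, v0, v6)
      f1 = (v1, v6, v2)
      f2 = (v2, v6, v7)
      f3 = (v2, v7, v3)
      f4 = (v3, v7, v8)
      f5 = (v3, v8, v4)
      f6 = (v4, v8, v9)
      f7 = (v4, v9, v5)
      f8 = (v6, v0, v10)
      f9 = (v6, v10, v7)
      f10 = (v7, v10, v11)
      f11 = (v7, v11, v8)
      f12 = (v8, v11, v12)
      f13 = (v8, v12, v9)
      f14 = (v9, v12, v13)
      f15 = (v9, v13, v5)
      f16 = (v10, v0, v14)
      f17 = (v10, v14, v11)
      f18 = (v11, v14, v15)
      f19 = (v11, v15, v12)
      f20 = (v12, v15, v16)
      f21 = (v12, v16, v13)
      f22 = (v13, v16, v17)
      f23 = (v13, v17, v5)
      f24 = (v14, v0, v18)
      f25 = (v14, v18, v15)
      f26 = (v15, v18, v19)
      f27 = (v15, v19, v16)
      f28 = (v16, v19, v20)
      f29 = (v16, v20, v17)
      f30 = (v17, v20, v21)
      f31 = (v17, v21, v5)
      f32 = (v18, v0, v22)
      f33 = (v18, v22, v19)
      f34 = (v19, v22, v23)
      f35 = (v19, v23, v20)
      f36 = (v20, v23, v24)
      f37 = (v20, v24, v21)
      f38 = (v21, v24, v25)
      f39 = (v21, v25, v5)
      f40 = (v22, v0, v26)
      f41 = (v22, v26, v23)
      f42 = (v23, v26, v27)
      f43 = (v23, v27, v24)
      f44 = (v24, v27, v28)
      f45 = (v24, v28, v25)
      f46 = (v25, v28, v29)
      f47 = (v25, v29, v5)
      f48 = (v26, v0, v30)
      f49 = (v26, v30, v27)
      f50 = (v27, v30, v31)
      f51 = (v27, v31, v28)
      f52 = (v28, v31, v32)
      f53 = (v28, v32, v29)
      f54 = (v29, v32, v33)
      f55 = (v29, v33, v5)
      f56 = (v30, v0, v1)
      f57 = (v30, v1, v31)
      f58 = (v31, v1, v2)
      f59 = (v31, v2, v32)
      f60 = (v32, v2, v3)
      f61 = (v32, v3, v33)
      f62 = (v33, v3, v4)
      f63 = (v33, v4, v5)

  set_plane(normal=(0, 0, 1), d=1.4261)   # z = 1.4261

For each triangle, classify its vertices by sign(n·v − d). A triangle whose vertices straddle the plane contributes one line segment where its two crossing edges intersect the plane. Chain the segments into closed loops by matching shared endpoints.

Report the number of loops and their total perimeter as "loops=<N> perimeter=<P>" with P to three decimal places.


loops=1 perimeter=8.196

Straddling triangles (16 of 64):
  (v3,v8,v4) [--+] → (1.22255, 0.279884, 1.4261)–(1.33849, 0, 1.4261)  len=0.3029
  (v4,v8,v9) [+-+] → (1.22255, 0.279884, 1.4261)–(0.946493, 0.946493, 1.4261)  len=0.7215
  (v8,v12,v9) [--+] → (0.666609, 1.06243, 1.4261)–(0.946493, 0.946493, 1.4261)  len=0.3029
  (v9,v12,v13) [+-+] → (0.666609, 1.06243, 1.4261)–(0, 1.33849, 1.4261)  len=0.7215
  (v12,v16,v13) [--+] → (-0.279884, 1.22255, 1.4261)–(0, 1.33849, 1.4261)  len=0.3029
  (v13,v16,v17) [+-+] → (-0.279884, 1.22255, 1.4261)–(-0.946493, 0.946493, 1.4261)  len=0.7215
  (v16,v20,v17) [--+] → (-1.06243, 0.666609, 1.4261)–(-0.946493, 0.946493, 1.4261)  len=0.3029
  (v17,v20,v21) [+-+] → (-1.06243, 0.666609, 1.4261)–(-1.33849, 0, 1.4261)  len=0.7215
  (v20,v24,v21) [--+] → (-1.22255, -0.279884, 1.4261)–(-1.33849, 0, 1.4261)  len=0.3029
  (v21,v24,v25) [+-+] → (-1.22255, -0.279884, 1.4261)–(-0.946493, -0.946493, 1.4261)  len=0.7215
  (v24,v28,v25) [--+] → (-0.666609, -1.06243, 1.4261)–(-0.946493, -0.946493, 1.4261)  len=0.3029
  (v25,v28,v29) [+-+] → (-0.666609, -1.06243, 1.4261)–(0, -1.33849, 1.4261)  len=0.7215
  (v28,v32,v29) [--+] → (0.279884, -1.22255, 1.4261)–(0, -1.33849, 1.4261)  len=0.3029
  (v29,v32,v33) [+-+] → (0.279884, -1.22255, 1.4261)–(0.946493, -0.946493, 1.4261)  len=0.7215
  (v32,v3,v33) [--+] → (1.06243, -0.666609, 1.4261)–(0.946493, -0.946493, 1.4261)  len=0.3029
  (v33,v3,v4) [+-+] → (1.06243, -0.666609, 1.4261)–(1.33849, 0, 1.4261)  len=0.7215

Chained into 1 loop(s):
  loop 1: 16 segments, perimeter = 8.1957
Total perimeter = 8.196


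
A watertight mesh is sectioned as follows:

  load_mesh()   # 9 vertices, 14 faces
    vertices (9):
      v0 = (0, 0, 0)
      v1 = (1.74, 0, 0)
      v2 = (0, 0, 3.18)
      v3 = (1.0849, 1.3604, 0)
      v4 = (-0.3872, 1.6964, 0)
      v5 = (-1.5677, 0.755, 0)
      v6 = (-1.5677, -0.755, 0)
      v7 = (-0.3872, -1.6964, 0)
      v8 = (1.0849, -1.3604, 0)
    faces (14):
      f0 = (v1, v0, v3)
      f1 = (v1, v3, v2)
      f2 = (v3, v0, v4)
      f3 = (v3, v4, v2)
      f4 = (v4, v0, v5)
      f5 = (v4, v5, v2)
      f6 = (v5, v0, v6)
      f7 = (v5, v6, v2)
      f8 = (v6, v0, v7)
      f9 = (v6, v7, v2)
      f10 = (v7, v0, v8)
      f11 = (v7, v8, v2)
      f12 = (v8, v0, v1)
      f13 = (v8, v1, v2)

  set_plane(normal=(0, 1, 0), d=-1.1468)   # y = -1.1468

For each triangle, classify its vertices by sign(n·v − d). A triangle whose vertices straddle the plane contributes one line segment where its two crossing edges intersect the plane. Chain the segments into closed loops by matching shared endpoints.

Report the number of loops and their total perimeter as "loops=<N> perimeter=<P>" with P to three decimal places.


Straddling triangles (6 of 14):
  (v6,v0,v7) [++-] → (-0.261755, -1.1468, 0)–(-1.07639, -1.1468, 0)  len=0.8146
  (v6,v7,v2) [+-+] → (-1.07639, -1.1468, 0)–(-0.261755, -1.1468, 1.03026)  len=1.3134
  (v7,v0,v8) [-+-] → (-0.261755, -1.1468, 0)–(0.914557, -1.1468, 0)  len=1.1763
  (v7,v8,v2) [--+] → (0.914557, -1.1468, 0.4993)–(-0.261755, -1.1468, 1.03026)  len=1.2906
  (v8,v0,v1) [-++] → (0.914557, -1.1468, 0)–(1.18776, -1.1468, 0)  len=0.2732
  (v8,v1,v2) [-++] → (1.18776, -1.1468, 0)–(0.914557, -1.1468, 0.4993)  len=0.5692

Chained into 1 loop(s):
  loop 1: 6 segments, perimeter = 5.4373
Total perimeter = 5.437

loops=1 perimeter=5.437


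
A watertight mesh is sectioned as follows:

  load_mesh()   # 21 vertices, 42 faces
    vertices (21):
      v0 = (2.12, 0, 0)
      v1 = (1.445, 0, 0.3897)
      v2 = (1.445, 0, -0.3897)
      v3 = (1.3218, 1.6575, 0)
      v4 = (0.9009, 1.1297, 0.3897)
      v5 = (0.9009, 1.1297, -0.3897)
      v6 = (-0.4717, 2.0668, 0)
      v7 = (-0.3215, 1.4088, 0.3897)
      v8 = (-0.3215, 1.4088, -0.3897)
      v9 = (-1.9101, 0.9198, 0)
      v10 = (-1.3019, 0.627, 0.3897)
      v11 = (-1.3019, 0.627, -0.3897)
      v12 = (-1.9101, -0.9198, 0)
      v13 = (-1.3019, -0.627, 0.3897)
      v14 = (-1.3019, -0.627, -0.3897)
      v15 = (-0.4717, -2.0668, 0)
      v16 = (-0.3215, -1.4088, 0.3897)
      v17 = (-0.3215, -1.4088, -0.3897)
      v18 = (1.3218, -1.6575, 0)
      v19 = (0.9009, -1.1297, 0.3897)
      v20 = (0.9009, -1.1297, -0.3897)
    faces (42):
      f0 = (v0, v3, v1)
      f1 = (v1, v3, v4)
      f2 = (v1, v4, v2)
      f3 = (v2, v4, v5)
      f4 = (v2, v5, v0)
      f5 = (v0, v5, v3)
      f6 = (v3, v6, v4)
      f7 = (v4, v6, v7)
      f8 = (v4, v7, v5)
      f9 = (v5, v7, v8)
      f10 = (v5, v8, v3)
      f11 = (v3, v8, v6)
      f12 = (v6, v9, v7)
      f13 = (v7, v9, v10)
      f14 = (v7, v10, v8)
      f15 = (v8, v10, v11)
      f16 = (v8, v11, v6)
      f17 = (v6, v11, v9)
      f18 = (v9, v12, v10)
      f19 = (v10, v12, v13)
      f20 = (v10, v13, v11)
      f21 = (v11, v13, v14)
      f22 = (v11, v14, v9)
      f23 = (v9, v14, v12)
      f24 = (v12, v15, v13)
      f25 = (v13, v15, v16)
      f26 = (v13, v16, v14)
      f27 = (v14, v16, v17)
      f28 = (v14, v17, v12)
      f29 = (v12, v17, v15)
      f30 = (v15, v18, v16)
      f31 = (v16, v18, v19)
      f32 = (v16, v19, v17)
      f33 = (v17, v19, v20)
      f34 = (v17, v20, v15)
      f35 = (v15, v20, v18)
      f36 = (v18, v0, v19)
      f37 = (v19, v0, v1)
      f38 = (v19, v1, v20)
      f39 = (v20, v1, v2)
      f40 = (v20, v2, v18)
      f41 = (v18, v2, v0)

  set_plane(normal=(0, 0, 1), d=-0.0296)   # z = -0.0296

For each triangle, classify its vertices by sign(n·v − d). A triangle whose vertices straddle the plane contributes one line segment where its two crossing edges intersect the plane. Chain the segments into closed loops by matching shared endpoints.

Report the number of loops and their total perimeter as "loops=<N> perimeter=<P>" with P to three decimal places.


loops=2 perimeter=21.344

Straddling triangles (28 of 42):
  (v1,v4,v2) [++-] → (1.19361, 0.521946, -0.0296)–(1.445, 0, -0.0296)  len=0.5793
  (v2,v4,v5) [-+-] → (1.19361, 0.521946, -0.0296)–(0.9009, 1.1297, -0.0296)  len=0.6746
  (v2,v5,v0) [--+] → (2.0274, 0.0858073, -0.0296)–(2.06873, 0, -0.0296)  len=0.0952
  (v0,v5,v3) [+-+] → (2.0274, 0.0858073, -0.0296)–(1.28983, 1.61741, -0.0296)  len=1.6999
  (v4,v7,v5) [++-] → (0.336124, 1.25865, -0.0296)–(0.9009, 1.1297, -0.0296)  len=0.5793
  (v5,v7,v8) [-+-] → (0.336124, 1.25865, -0.0296)–(-0.3215, 1.4088, -0.0296)  len=0.6745
  (v5,v8,v3) [--+] → (1.19698, 1.63861, -0.0296)–(1.28983, 1.61741, -0.0296)  len=0.0952
  (v3,v8,v6) [+-+] → (1.19698, 1.63861, -0.0296)–(-0.460291, 2.01682, -0.0296)  len=1.6999
  (v7,v10,v8) [++-] → (-0.774466, 1.04759, -0.0296)–(-0.3215, 1.4088, -0.0296)  len=0.5794
  (v8,v10,v11) [-+-] → (-0.774466, 1.04759, -0.0296)–(-1.3019, 0.627, -0.0296)  len=0.6746
  (v8,v11,v6) [--+] → (-0.534759, 1.95744, -0.0296)–(-0.460291, 2.01682, -0.0296)  len=0.0952
  (v6,v11,v9) [+-+] → (-0.534759, 1.95744, -0.0296)–(-1.8639, 0.89756, -0.0296)  len=1.7000
  (v10,v13,v11) [++-] → (-1.3019, 0.0476243, -0.0296)–(-1.3019, 0.627, -0.0296)  len=0.5794
  (v11,v13,v14) [-+-] → (-1.3019, 0.0476243, -0.0296)–(-1.3019, -0.627, -0.0296)  len=0.6746
  (v11,v14,v9) [--+] → (-1.8639, 0.802311, -0.0296)–(-1.8639, 0.89756, -0.0296)  len=0.0952
  (v9,v14,v12) [+-+] → (-1.8639, 0.802311, -0.0296)–(-1.8639, -0.89756, -0.0296)  len=1.6999
  (v13,v16,v14) [++-] → (-0.848934, -0.988209, -0.0296)–(-1.3019, -0.627, -0.0296)  len=0.5794
  (v14,v16,v17) [-+-] → (-0.848934, -0.988209, -0.0296)–(-0.3215, -1.4088, -0.0296)  len=0.6746
  (v14,v17,v12) [--+] → (-1.78944, -0.956942, -0.0296)–(-1.8639, -0.89756, -0.0296)  len=0.0952
  (v12,v17,v15) [+-+] → (-1.78944, -0.956942, -0.0296)–(-0.460291, -2.01682, -0.0296)  len=1.7000
  (v16,v19,v17) [++-] → (0.243276, -1.27985, -0.0296)–(-0.3215, -1.4088, -0.0296)  len=0.5793
  (v17,v19,v20) [-+-] → (0.243276, -1.27985, -0.0296)–(0.9009, -1.1297, -0.0296)  len=0.6745
  (v17,v20,v15) [--+] → (-0.367443, -1.99562, -0.0296)–(-0.460291, -2.01682, -0.0296)  len=0.0952
  (v15,v20,v18) [+-+] → (-0.367443, -1.99562, -0.0296)–(1.28983, -1.61741, -0.0296)  len=1.6999
  (v19,v1,v20) [++-] → (1.15229, -0.607754, -0.0296)–(0.9009, -1.1297, -0.0296)  len=0.5793
  (v20,v1,v2) [-+-] → (1.15229, -0.607754, -0.0296)–(1.445, 0, -0.0296)  len=0.6746
  (v20,v2,v18) [--+] → (1.33116, -1.5316, -0.0296)–(1.28983, -1.61741, -0.0296)  len=0.0952
  (v18,v2,v0) [+-+] → (1.33116, -1.5316, -0.0296)–(2.06873, 0, -0.0296)  len=1.6999

Chained into 2 loop(s):
  loop 1: 14 segments, perimeter = 8.7774
  loop 2: 14 segments, perimeter = 12.5662
Total perimeter = 21.344


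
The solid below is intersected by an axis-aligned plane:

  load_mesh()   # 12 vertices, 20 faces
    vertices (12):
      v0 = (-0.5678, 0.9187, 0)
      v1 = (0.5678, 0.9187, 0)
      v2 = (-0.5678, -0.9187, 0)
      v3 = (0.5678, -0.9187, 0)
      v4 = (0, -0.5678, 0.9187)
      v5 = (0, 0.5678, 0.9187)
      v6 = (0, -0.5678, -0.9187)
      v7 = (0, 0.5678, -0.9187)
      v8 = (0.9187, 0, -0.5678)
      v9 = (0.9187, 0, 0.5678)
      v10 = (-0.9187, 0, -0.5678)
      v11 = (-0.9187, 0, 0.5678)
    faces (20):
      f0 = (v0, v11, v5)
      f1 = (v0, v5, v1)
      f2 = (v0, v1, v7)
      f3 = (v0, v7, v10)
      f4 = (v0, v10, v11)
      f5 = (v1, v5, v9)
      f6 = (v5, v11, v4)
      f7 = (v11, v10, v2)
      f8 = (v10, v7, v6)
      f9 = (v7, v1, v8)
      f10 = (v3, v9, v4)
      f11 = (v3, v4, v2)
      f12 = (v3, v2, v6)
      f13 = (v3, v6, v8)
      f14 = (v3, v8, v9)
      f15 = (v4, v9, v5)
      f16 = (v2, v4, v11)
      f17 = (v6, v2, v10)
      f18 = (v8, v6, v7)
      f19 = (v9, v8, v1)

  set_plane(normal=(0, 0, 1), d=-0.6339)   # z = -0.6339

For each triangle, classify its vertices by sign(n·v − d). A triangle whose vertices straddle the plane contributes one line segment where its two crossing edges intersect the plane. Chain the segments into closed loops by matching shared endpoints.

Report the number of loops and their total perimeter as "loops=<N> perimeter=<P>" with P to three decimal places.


Straddling triangles (8 of 20):
  (v0,v1,v7) [++-] → (0.17602, 0.67658, -0.6339)–(-0.17602, 0.67658, -0.6339)  len=0.3520
  (v0,v7,v10) [+-+] → (-0.17602, 0.67658, -0.6339)–(-0.745642, 0.106958, -0.6339)  len=0.8056
  (v10,v7,v6) [+--] → (-0.745642, 0.106958, -0.6339)–(-0.745642, -0.106958, -0.6339)  len=0.2139
  (v7,v1,v8) [-++] → (0.17602, 0.67658, -0.6339)–(0.745642, 0.106958, -0.6339)  len=0.8056
  (v3,v2,v6) [++-] → (-0.17602, -0.67658, -0.6339)–(0.17602, -0.67658, -0.6339)  len=0.3520
  (v3,v6,v8) [+-+] → (0.17602, -0.67658, -0.6339)–(0.745642, -0.106958, -0.6339)  len=0.8056
  (v6,v2,v10) [-++] → (-0.17602, -0.67658, -0.6339)–(-0.745642, -0.106958, -0.6339)  len=0.8056
  (v8,v6,v7) [+--] → (0.745642, -0.106958, -0.6339)–(0.745642, 0.106958, -0.6339)  len=0.2139

Chained into 1 loop(s):
  loop 1: 8 segments, perimeter = 4.3542
Total perimeter = 4.354

loops=1 perimeter=4.354


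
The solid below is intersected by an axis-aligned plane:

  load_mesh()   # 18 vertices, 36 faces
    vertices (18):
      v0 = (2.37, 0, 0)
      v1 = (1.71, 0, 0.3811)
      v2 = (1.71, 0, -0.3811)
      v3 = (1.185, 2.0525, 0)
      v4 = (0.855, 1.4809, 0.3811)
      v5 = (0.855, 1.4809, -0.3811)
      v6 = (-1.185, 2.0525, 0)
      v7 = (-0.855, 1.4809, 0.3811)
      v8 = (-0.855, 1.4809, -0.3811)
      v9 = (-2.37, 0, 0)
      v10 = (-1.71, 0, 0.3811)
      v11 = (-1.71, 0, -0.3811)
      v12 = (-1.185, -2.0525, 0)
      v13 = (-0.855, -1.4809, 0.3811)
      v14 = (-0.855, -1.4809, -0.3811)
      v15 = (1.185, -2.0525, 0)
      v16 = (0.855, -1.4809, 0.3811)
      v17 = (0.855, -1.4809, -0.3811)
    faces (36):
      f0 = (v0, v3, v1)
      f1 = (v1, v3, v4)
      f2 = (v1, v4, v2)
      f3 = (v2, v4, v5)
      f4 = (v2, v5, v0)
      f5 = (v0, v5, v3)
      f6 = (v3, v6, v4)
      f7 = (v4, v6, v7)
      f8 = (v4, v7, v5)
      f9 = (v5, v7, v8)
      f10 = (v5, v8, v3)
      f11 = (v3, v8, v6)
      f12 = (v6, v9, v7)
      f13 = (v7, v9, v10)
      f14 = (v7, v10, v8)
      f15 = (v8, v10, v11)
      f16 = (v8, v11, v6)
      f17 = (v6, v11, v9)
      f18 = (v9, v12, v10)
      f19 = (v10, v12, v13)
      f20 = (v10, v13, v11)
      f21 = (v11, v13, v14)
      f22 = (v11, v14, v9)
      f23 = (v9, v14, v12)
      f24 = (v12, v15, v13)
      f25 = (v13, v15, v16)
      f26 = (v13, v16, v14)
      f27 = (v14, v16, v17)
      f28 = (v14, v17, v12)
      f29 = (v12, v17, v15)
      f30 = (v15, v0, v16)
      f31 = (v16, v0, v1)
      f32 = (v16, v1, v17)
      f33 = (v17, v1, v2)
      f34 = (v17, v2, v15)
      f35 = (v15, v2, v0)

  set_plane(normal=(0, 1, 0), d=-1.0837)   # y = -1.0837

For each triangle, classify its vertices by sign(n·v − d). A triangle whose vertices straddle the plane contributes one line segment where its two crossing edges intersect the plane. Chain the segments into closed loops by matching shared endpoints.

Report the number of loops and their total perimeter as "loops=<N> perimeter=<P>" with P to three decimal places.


Straddling triangles (12 of 36):
  (v9,v12,v10) [+-+] → (-1.74433, -1.0837, 0)–(-1.43281, -1.0837, 0.179883)  len=0.3597
  (v10,v12,v13) [+--] → (-1.43281, -1.0837, 0.179883)–(-1.08432, -1.0837, 0.3811)  len=0.4024
  (v10,v13,v11) [+-+] → (-1.08432, -1.0837, 0.3811)–(-1.08432, -1.0837, 0.176666)  len=0.2044
  (v11,v13,v14) [+--] → (-1.08432, -1.0837, 0.176666)–(-1.08432, -1.0837, -0.3811)  len=0.5578
  (v11,v14,v9) [+-+] → (-1.08432, -1.0837, -0.3811)–(-1.26135, -1.0837, -0.278883)  len=0.2044
  (v9,v14,v12) [+--] → (-1.26135, -1.0837, -0.278883)–(-1.74433, -1.0837, 0)  len=0.5577
  (v15,v0,v16) [-+-] → (1.74433, -1.0837, 0)–(1.26135, -1.0837, 0.278883)  len=0.5577
  (v16,v0,v1) [-++] → (1.26135, -1.0837, 0.278883)–(1.08432, -1.0837, 0.3811)  len=0.2044
  (v16,v1,v17) [-+-] → (1.08432, -1.0837, 0.3811)–(1.08432, -1.0837, -0.176666)  len=0.5578
  (v17,v1,v2) [-++] → (1.08432, -1.0837, -0.176666)–(1.08432, -1.0837, -0.3811)  len=0.2044
  (v17,v2,v15) [-+-] → (1.08432, -1.0837, -0.3811)–(1.43281, -1.0837, -0.179883)  len=0.4024
  (v15,v2,v0) [-++] → (1.43281, -1.0837, -0.179883)–(1.74433, -1.0837, 0)  len=0.3597

Chained into 2 loop(s):
  loop 1: 6 segments, perimeter = 2.2865
  loop 2: 6 segments, perimeter = 2.2865
Total perimeter = 4.573

loops=2 perimeter=4.573


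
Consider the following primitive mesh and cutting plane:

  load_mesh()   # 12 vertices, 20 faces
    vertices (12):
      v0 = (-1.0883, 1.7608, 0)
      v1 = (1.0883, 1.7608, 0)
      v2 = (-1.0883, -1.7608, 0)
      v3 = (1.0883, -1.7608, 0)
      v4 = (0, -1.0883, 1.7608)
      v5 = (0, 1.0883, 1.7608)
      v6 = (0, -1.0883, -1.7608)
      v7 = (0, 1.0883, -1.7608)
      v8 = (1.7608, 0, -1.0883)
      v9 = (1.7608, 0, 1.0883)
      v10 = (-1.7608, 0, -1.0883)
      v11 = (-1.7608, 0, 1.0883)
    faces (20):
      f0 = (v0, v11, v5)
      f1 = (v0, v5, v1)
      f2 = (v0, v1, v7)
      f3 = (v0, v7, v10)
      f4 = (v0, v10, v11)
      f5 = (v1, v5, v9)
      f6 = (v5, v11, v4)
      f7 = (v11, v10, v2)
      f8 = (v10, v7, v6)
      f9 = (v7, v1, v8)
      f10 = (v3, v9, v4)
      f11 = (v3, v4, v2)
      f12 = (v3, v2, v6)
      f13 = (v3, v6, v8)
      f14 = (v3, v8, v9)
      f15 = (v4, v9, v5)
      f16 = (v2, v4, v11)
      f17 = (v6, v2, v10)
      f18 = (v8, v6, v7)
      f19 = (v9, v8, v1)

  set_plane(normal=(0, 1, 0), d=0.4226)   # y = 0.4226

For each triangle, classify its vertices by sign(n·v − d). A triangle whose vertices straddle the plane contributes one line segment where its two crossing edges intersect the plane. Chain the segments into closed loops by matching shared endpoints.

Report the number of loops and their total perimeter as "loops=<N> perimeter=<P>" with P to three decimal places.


Straddling triangles (10 of 20):
  (v0,v11,v5) [+-+] → (-1.5994, 0.4226, 0.827103)–(-1.07706, 0.4226, 1.34944)  len=0.7387
  (v0,v7,v10) [++-] → (-1.07706, 0.4226, -1.34944)–(-1.5994, 0.4226, -0.827103)  len=0.7387
  (v0,v10,v11) [+--] → (-1.5994, 0.4226, -0.827103)–(-1.5994, 0.4226, 0.827103)  len=1.6542
  (v1,v5,v9) [++-] → (1.07706, 0.4226, 1.34944)–(1.5994, 0.4226, 0.827103)  len=0.7387
  (v5,v11,v4) [+--] → (-1.07706, 0.4226, 1.34944)–(0, 0.4226, 1.7608)  len=1.1529
  (v10,v7,v6) [-+-] → (-1.07706, 0.4226, -1.34944)–(0, 0.4226, -1.7608)  len=1.1529
  (v7,v1,v8) [++-] → (1.5994, 0.4226, -0.827103)–(1.07706, 0.4226, -1.34944)  len=0.7387
  (v4,v9,v5) [--+] → (1.07706, 0.4226, 1.34944)–(0, 0.4226, 1.7608)  len=1.1529
  (v8,v6,v7) [--+] → (0, 0.4226, -1.7608)–(1.07706, 0.4226, -1.34944)  len=1.1529
  (v9,v8,v1) [--+] → (1.5994, 0.4226, -0.827103)–(1.5994, 0.4226, 0.827103)  len=1.6542

Chained into 1 loop(s):
  loop 1: 10 segments, perimeter = 10.8750
Total perimeter = 10.875

loops=1 perimeter=10.875


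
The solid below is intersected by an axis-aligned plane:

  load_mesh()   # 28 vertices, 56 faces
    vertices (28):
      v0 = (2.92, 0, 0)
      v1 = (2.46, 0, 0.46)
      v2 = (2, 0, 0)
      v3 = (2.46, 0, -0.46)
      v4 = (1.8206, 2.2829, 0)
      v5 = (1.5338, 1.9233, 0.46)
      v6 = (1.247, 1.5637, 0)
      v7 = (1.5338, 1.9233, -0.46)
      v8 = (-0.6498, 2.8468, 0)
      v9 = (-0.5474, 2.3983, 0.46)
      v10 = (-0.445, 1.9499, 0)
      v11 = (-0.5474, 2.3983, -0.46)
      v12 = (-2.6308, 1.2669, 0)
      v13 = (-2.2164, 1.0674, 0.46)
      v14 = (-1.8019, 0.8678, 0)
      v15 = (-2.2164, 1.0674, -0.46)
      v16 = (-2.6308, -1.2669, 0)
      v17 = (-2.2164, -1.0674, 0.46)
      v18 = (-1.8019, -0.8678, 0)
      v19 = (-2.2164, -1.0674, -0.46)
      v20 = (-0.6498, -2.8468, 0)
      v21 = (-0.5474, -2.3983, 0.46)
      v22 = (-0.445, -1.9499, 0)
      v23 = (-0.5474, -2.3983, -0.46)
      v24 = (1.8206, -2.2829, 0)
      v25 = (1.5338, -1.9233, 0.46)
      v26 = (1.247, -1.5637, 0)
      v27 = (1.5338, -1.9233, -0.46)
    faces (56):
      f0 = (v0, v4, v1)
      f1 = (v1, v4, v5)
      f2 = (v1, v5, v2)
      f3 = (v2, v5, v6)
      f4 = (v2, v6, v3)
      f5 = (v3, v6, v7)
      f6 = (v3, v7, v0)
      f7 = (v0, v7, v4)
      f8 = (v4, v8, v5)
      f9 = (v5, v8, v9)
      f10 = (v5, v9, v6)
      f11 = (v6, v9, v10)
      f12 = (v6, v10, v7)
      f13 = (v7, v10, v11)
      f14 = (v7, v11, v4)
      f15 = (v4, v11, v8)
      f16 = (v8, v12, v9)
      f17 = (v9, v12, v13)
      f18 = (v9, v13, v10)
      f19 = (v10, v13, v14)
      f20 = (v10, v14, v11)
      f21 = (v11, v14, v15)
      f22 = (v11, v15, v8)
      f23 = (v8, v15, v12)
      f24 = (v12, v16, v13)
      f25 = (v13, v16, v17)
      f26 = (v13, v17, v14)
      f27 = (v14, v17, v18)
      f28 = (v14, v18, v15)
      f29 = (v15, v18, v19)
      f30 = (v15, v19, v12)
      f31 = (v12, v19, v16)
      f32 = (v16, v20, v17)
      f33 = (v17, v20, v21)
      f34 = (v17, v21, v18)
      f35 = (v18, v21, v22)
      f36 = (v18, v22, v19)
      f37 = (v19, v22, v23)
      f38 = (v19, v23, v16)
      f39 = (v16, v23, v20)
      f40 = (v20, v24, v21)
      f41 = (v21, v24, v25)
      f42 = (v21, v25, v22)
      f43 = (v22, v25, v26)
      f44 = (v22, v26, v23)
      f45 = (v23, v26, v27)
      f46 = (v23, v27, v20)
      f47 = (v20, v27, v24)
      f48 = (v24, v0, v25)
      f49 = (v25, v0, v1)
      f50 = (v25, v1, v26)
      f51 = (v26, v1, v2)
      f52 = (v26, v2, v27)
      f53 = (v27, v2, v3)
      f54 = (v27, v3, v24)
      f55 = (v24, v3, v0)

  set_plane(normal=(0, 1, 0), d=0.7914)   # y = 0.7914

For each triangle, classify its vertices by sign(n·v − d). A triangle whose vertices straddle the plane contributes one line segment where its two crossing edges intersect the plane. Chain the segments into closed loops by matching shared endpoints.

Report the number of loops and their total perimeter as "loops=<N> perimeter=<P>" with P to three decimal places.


Straddling triangles (16 of 56):
  (v0,v4,v1) [-+-] → (2.53888, 0.7914, 0)–(2.23834, 0.7914, 0.300534)  len=0.4250
  (v1,v4,v5) [-++] → (2.23834, 0.7914, 0.300534)–(2.07889, 0.7914, 0.46)  len=0.2255
  (v1,v5,v2) [-+-] → (2.07889, 0.7914, 0.46)–(1.80817, 0.7914, 0.189281)  len=0.3829
  (v2,v5,v6) [-++] → (1.80817, 0.7914, 0.189281)–(1.6189, 0.7914, 0)  len=0.2677
  (v2,v6,v3) [-+-] → (1.6189, 0.7914, 0)–(1.84609, 0.7914, -0.227191)  len=0.3213
  (v3,v6,v7) [-++] → (1.84609, 0.7914, -0.227191)–(2.07889, 0.7914, -0.46)  len=0.3292
  (v3,v7,v0) [-+-] → (2.07889, 0.7914, -0.46)–(2.34961, 0.7914, -0.189281)  len=0.3829
  (v0,v7,v4) [-++] → (2.34961, 0.7914, -0.189281)–(2.53888, 0.7914, 0)  len=0.2677
  (v12,v16,v13) [+-+] → (-2.6308, 0.7914, 0)–(-2.2654, 0.7914, 0.405611)  len=0.5459
  (v13,v16,v17) [+--] → (-2.2654, 0.7914, 0.405611)–(-2.2164, 0.7914, 0.46)  len=0.0732
  (v13,v17,v14) [+-+] → (-2.2164, 0.7914, 0.46)–(-1.81826, 0.7914, 0.0181604)  len=0.5948
  (v14,v17,v18) [+--] → (-1.81826, 0.7914, 0.0181604)–(-1.8019, 0.7914, 0)  len=0.0244
  (v14,v18,v15) [+-+] → (-1.8019, 0.7914, 0)–(-2.15728, 0.7914, -0.394394)  len=0.5309
  (v15,v18,v19) [+--] → (-2.15728, 0.7914, -0.394394)–(-2.2164, 0.7914, -0.46)  len=0.0883
  (v15,v19,v12) [+-+] → (-2.2164, 0.7914, -0.46)–(-2.54639, 0.7914, -0.0937026)  len=0.4930
  (v12,v19,v16) [+--] → (-2.54639, 0.7914, -0.0937026)–(-2.6308, 0.7914, 0)  len=0.1261

Chained into 2 loop(s):
  loop 1: 8 segments, perimeter = 2.6021
  loop 2: 8 segments, perimeter = 2.4767
Total perimeter = 5.079

loops=2 perimeter=5.079


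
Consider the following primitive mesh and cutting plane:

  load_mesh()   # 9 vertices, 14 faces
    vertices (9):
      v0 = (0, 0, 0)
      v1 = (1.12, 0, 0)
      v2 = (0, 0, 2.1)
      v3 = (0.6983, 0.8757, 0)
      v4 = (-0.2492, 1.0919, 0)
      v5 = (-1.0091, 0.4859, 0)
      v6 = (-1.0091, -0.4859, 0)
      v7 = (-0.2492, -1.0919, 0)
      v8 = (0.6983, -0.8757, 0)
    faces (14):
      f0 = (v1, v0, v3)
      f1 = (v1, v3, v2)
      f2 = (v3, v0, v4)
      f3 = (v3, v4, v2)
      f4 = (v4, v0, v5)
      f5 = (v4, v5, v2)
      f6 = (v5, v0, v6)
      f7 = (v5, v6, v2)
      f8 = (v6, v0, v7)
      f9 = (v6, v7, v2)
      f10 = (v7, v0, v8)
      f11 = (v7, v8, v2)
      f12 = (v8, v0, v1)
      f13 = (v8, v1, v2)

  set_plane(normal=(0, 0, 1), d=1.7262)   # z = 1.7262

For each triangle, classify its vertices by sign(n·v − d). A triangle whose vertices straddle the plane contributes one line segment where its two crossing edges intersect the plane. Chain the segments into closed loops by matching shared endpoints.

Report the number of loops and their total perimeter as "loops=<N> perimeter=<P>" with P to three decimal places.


Straddling triangles (7 of 14):
  (v1,v3,v2) [--+] → (0.124297, 0.155875, 1.7262)–(0.19936, 0, 1.7262)  len=0.1730
  (v3,v4,v2) [--+] → (-0.0443576, 0.194358, 1.7262)–(0.124297, 0.155875, 1.7262)  len=0.1730
  (v4,v5,v2) [--+] → (-0.17962, 0.0864902, 1.7262)–(-0.0443576, 0.194358, 1.7262)  len=0.1730
  (v5,v6,v2) [--+] → (-0.17962, -0.0864902, 1.7262)–(-0.17962, 0.0864902, 1.7262)  len=0.1730
  (v6,v7,v2) [--+] → (-0.0443576, -0.194358, 1.7262)–(-0.17962, -0.0864902, 1.7262)  len=0.1730
  (v7,v8,v2) [--+] → (0.124297, -0.155875, 1.7262)–(-0.0443576, -0.194358, 1.7262)  len=0.1730
  (v8,v1,v2) [--+] → (0.19936, 0, 1.7262)–(0.124297, -0.155875, 1.7262)  len=0.1730

Chained into 1 loop(s):
  loop 1: 7 segments, perimeter = 1.2110
Total perimeter = 1.211

loops=1 perimeter=1.211


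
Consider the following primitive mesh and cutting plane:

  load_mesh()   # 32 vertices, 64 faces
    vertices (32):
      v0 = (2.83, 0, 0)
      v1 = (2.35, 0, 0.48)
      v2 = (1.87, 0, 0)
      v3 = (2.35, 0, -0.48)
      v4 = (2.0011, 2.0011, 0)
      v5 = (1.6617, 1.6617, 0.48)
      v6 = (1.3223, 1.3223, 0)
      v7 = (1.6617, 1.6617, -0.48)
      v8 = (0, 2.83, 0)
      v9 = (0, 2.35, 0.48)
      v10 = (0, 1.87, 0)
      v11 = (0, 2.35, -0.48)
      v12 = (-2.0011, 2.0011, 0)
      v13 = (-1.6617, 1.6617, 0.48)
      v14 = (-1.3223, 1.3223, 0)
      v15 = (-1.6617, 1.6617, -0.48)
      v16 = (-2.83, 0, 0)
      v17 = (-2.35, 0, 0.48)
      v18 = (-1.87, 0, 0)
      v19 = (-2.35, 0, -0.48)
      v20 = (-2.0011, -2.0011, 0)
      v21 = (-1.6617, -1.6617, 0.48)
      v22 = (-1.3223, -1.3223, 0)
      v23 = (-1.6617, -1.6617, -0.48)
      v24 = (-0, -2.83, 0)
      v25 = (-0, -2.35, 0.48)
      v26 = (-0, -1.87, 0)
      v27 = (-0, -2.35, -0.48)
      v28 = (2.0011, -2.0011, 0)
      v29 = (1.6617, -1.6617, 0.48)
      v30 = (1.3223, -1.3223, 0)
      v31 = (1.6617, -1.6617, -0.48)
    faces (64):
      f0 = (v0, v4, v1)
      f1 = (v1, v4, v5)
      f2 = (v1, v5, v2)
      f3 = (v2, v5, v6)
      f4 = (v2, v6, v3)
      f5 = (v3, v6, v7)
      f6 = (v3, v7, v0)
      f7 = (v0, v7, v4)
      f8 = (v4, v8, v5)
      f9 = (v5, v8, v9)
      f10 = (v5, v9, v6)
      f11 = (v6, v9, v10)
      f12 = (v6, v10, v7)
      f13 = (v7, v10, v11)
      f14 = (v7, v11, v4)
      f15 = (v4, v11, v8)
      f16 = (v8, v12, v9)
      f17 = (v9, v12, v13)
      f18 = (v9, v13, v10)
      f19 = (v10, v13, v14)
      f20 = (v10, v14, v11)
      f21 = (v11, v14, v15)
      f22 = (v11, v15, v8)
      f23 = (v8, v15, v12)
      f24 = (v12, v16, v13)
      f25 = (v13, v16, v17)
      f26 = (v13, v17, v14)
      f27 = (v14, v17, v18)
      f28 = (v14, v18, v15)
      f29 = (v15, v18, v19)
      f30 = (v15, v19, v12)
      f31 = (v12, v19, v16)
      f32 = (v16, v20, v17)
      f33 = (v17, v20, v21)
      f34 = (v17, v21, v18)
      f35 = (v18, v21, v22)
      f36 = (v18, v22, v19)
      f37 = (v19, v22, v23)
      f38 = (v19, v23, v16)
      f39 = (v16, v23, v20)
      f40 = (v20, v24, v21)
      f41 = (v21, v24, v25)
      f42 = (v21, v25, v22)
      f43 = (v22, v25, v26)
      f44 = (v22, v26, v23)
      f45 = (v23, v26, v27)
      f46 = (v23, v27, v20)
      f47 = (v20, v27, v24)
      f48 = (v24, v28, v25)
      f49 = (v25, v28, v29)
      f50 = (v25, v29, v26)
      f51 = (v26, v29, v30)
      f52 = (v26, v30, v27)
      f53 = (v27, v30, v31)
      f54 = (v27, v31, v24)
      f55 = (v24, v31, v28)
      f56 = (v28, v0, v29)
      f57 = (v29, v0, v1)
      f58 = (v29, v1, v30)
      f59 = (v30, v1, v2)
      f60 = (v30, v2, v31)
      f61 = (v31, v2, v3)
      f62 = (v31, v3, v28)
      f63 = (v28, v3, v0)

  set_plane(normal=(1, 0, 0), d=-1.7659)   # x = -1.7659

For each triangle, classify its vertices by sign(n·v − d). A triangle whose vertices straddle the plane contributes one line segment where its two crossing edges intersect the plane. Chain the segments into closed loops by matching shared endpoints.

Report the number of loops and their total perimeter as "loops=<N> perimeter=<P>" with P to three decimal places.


Straddling triangles (20 of 64):
  (v8,v12,v9) [+-+] → (-1.7659, 2.09853, 0)–(-1.7659, 2.04211, 0.056417)  len=0.0798
  (v9,v12,v13) [+-+] → (-1.7659, 2.04211, 0.056417)–(-1.7659, 1.7659, 0.332634)  len=0.3906
  (v8,v15,v12) [++-] → (-1.7659, 1.7659, -0.332634)–(-1.7659, 2.09853, 0)  len=0.4704
  (v12,v16,v13) [--+] → (-1.7659, 1.51349, 0.437189)–(-1.7659, 1.7659, 0.332634)  len=0.2732
  (v13,v16,v17) [+--] → (-1.7659, 1.51349, 0.437189)–(-1.7659, 1.41014, 0.48)  len=0.1119
  (v13,v17,v14) [+-+] → (-1.7659, 1.41014, 0.48)–(-1.7659, 0.751538, 0.207189)  len=0.7129
  (v14,v17,v18) [+--] → (-1.7659, 0.751538, 0.207189)–(-1.7659, 0.251326, 0)  len=0.5414
  (v14,v18,v15) [+-+] → (-1.7659, 0.251326, 0)–(-1.7659, 0.830451, -0.239885)  len=0.6268
  (v15,v18,v19) [+--] → (-1.7659, 0.830451, -0.239885)–(-1.7659, 1.41014, -0.48)  len=0.6275
  (v15,v19,v12) [+--] → (-1.7659, 1.41014, -0.48)–(-1.7659, 1.7659, -0.332634)  len=0.3851
  (v17,v20,v21) [--+] → (-1.7659, -1.7659, 0.332634)–(-1.7659, -1.41014, 0.48)  len=0.3851
  (v17,v21,v18) [-+-] → (-1.7659, -1.41014, 0.48)–(-1.7659, -0.830451, 0.239885)  len=0.6275
  (v18,v21,v22) [-++] → (-1.7659, -0.830451, 0.239885)–(-1.7659, -0.251326, 0)  len=0.6268
  (v18,v22,v19) [-+-] → (-1.7659, -0.251326, 0)–(-1.7659, -0.751538, -0.207189)  len=0.5414
  (v19,v22,v23) [-++] → (-1.7659, -0.751538, -0.207189)–(-1.7659, -1.41014, -0.48)  len=0.7129
  (v19,v23,v16) [-+-] → (-1.7659, -1.41014, -0.48)–(-1.7659, -1.51349, -0.437189)  len=0.1119
  (v16,v23,v20) [-+-] → (-1.7659, -1.51349, -0.437189)–(-1.7659, -1.7659, -0.332634)  len=0.2732
  (v20,v24,v21) [-++] → (-1.7659, -2.09853, 0)–(-1.7659, -1.7659, 0.332634)  len=0.4704
  (v23,v27,v20) [++-] → (-1.7659, -2.04211, -0.056417)–(-1.7659, -1.7659, -0.332634)  len=0.3906
  (v20,v27,v24) [-++] → (-1.7659, -2.04211, -0.056417)–(-1.7659, -2.09853, 0)  len=0.0798

Chained into 2 loop(s):
  loop 1: 10 segments, perimeter = 4.2196
  loop 2: 10 segments, perimeter = 4.2196
Total perimeter = 8.439

loops=2 perimeter=8.439


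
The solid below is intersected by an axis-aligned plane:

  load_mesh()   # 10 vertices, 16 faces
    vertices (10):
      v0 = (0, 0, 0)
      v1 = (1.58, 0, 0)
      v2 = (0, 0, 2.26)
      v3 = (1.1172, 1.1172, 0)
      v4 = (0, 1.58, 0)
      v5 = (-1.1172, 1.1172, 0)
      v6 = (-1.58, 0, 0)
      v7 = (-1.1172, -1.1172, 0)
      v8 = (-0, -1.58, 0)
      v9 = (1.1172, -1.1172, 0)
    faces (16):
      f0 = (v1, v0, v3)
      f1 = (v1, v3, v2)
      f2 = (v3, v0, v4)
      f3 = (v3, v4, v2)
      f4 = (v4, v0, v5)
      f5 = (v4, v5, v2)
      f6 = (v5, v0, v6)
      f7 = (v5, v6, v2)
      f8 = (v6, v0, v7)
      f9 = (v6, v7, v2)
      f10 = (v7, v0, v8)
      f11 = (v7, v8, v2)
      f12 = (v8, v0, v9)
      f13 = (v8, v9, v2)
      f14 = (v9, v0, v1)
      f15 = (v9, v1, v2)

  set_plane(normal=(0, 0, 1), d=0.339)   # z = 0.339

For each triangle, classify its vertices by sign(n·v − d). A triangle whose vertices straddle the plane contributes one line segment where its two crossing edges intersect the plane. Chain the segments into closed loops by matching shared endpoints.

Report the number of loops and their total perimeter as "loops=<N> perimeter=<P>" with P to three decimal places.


Straddling triangles (8 of 16):
  (v1,v3,v2) [--+] → (0.94962, 0.94962, 0.339)–(1.343, 0, 0.339)  len=1.0279
  (v3,v4,v2) [--+] → (0, 1.343, 0.339)–(0.94962, 0.94962, 0.339)  len=1.0279
  (v4,v5,v2) [--+] → (-0.94962, 0.94962, 0.339)–(0, 1.343, 0.339)  len=1.0279
  (v5,v6,v2) [--+] → (-1.343, 0, 0.339)–(-0.94962, 0.94962, 0.339)  len=1.0279
  (v6,v7,v2) [--+] → (-0.94962, -0.94962, 0.339)–(-1.343, 0, 0.339)  len=1.0279
  (v7,v8,v2) [--+] → (0, -1.343, 0.339)–(-0.94962, -0.94962, 0.339)  len=1.0279
  (v8,v9,v2) [--+] → (0.94962, -0.94962, 0.339)–(0, -1.343, 0.339)  len=1.0279
  (v9,v1,v2) [--+] → (1.343, 0, 0.339)–(0.94962, -0.94962, 0.339)  len=1.0279

Chained into 1 loop(s):
  loop 1: 8 segments, perimeter = 8.2230
Total perimeter = 8.223

loops=1 perimeter=8.223


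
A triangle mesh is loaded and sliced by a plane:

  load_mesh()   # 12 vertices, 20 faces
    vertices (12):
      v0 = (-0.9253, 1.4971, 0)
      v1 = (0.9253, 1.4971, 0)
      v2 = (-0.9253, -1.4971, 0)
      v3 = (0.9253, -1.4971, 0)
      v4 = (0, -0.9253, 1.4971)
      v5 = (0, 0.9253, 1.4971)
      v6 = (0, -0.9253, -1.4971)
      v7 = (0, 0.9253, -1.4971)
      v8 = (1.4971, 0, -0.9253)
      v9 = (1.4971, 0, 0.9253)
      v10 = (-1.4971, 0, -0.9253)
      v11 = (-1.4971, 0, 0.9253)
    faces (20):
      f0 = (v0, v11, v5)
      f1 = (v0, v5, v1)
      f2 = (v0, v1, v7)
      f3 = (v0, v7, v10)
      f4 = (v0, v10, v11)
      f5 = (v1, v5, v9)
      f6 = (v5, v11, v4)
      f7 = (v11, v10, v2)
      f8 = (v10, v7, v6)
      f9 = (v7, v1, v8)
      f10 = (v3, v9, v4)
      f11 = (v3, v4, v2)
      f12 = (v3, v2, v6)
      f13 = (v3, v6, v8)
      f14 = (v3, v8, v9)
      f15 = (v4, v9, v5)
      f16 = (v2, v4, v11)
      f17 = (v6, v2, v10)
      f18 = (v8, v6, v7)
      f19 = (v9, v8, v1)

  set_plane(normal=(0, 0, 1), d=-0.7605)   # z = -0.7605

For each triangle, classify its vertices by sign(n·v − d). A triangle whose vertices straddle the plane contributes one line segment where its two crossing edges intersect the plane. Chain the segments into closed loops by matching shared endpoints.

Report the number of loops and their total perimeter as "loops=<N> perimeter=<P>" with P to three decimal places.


Straddling triangles (10 of 20):
  (v0,v1,v7) [++-] → (0.455264, 1.20664, -0.7605)–(-0.455264, 1.20664, -0.7605)  len=0.9105
  (v0,v7,v10) [+--] → (-0.455264, 1.20664, -0.7605)–(-1.39526, 0.26664, -0.7605)  len=1.3294
  (v0,v10,v11) [+-+] → (-1.39526, 0.26664, -0.7605)–(-1.4971, 0, -0.7605)  len=0.2854
  (v11,v10,v2) [+-+] → (-1.4971, 0, -0.7605)–(-1.39526, -0.26664, -0.7605)  len=0.2854
  (v7,v1,v8) [-+-] → (0.455264, 1.20664, -0.7605)–(1.39526, 0.26664, -0.7605)  len=1.3294
  (v3,v2,v6) [++-] → (-0.455264, -1.20664, -0.7605)–(0.455264, -1.20664, -0.7605)  len=0.9105
  (v3,v6,v8) [+--] → (0.455264, -1.20664, -0.7605)–(1.39526, -0.26664, -0.7605)  len=1.3294
  (v3,v8,v9) [+-+] → (1.39526, -0.26664, -0.7605)–(1.4971, 0, -0.7605)  len=0.2854
  (v6,v2,v10) [-+-] → (-0.455264, -1.20664, -0.7605)–(-1.39526, -0.26664, -0.7605)  len=1.3294
  (v9,v8,v1) [+-+] → (1.4971, 0, -0.7605)–(1.39526, 0.26664, -0.7605)  len=0.2854

Chained into 1 loop(s):
  loop 1: 10 segments, perimeter = 8.2802
Total perimeter = 8.280

loops=1 perimeter=8.280


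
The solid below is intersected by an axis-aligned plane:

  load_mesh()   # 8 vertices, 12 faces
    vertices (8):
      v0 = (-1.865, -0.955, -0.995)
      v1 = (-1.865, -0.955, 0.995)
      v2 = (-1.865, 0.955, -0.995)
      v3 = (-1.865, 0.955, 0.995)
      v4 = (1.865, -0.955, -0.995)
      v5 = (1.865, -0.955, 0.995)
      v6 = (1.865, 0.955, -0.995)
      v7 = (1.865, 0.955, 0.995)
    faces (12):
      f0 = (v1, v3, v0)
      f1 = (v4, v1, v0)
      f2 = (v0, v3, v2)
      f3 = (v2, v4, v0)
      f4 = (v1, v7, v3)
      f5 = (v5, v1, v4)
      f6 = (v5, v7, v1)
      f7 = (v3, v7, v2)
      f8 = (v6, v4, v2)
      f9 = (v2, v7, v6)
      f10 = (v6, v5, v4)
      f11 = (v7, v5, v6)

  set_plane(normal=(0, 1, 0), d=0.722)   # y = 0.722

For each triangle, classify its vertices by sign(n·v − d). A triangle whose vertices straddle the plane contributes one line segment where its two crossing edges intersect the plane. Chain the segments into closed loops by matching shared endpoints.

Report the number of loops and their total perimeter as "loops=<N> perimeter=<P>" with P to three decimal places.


Straddling triangles (8 of 12):
  (v1,v3,v0) [-+-] → (-1.865, 0.722, 0.995)–(-1.865, 0.722, 0.752241)  len=0.2428
  (v0,v3,v2) [-++] → (-1.865, 0.722, 0.752241)–(-1.865, 0.722, -0.995)  len=1.7472
  (v2,v4,v0) [+--] → (-1.40998, 0.722, -0.995)–(-1.865, 0.722, -0.995)  len=0.4550
  (v1,v7,v3) [-++] → (1.40998, 0.722, 0.995)–(-1.865, 0.722, 0.995)  len=3.2750
  (v5,v7,v1) [-+-] → (1.865, 0.722, 0.995)–(1.40998, 0.722, 0.995)  len=0.4550
  (v6,v4,v2) [+-+] → (1.865, 0.722, -0.995)–(-1.40998, 0.722, -0.995)  len=3.2750
  (v6,v5,v4) [+--] → (1.865, 0.722, -0.752241)–(1.865, 0.722, -0.995)  len=0.2428
  (v7,v5,v6) [+-+] → (1.865, 0.722, 0.995)–(1.865, 0.722, -0.752241)  len=1.7472

Chained into 1 loop(s):
  loop 1: 8 segments, perimeter = 11.4400
Total perimeter = 11.440

loops=1 perimeter=11.440
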